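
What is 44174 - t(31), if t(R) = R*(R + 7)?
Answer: 42996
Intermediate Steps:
t(R) = R*(7 + R)
44174 - t(31) = 44174 - 31*(7 + 31) = 44174 - 31*38 = 44174 - 1*1178 = 44174 - 1178 = 42996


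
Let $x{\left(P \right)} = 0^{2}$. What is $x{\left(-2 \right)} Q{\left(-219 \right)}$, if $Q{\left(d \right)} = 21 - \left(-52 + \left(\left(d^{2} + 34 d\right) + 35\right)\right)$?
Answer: $0$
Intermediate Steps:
$x{\left(P \right)} = 0$
$Q{\left(d \right)} = 38 - d^{2} - 34 d$ ($Q{\left(d \right)} = 21 - \left(-52 + \left(35 + d^{2} + 34 d\right)\right) = 21 - \left(-17 + d^{2} + 34 d\right) = 38 - d^{2} - 34 d$)
$x{\left(-2 \right)} Q{\left(-219 \right)} = 0 \left(38 - \left(-219\right)^{2} - -7446\right) = 0 \left(38 - 47961 + 7446\right) = 0 \left(-40477\right) = 0$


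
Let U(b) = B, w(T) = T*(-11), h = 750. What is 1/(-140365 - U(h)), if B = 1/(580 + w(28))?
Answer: -272/38179281 ≈ -7.1243e-6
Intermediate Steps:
w(T) = -11*T
B = 1/272 (B = 1/(580 - 11*28) = 1/(580 - 308) = 1/272 ≈ 0.0036765)
U(b) = 1/272
1/(-140365 - U(h)) = 1/(-140365 - 1*1/272) = 1/(-140365 - 1/272) = 1/(-38179281/272) = -272/38179281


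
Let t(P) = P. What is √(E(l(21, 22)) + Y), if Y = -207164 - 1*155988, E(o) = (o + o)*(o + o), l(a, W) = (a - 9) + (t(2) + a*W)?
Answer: 4*√33947 ≈ 736.99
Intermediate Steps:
l(a, W) = -7 + a + W*a (l(a, W) = (a - 9) + (2 + a*W) = (-9 + a) + (2 + W*a) = -7 + a + W*a)
E(o) = 4*o² (E(o) = (2*o)*(2*o) = 4*o²)
Y = -363152 (Y = -207164 - 155988 = -363152)
√(E(l(21, 22)) + Y) = √(4*(-7 + 21 + 22*21)² - 363152) = √(4*(-7 + 21 + 462)² - 363152) = √(4*476² - 363152) = √(4*226576 - 363152) = √(906304 - 363152) = √543152 = 4*√33947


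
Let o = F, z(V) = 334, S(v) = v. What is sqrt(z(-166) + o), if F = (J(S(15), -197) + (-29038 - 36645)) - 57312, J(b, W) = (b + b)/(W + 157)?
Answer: I*sqrt(490647)/2 ≈ 350.23*I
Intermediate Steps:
J(b, W) = 2*b/(157 + W) (J(b, W) = (2*b)/(157 + W) = 2*b/(157 + W))
F = -491983/4 (F = (2*15/(157 - 197) + (-29038 - 36645)) - 57312 = (2*15/(-40) - 65683) - 57312 = (2*15*(-1/40) - 65683) - 57312 = (-3/4 - 65683) - 57312 = -262735/4 - 57312 = -491983/4 ≈ -1.2300e+5)
o = -491983/4 ≈ -1.2300e+5
sqrt(z(-166) + o) = sqrt(334 - 491983/4) = sqrt(-490647/4) = I*sqrt(490647)/2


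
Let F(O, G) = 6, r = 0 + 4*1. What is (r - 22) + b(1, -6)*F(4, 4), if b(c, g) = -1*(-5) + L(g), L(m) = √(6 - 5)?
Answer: 18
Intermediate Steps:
r = 4 (r = 0 + 4 = 4)
L(m) = 1 (L(m) = √1 = 1)
b(c, g) = 6 (b(c, g) = -1*(-5) + 1 = 5 + 1 = 6)
(r - 22) + b(1, -6)*F(4, 4) = (4 - 22) + 6*6 = -18 + 36 = 18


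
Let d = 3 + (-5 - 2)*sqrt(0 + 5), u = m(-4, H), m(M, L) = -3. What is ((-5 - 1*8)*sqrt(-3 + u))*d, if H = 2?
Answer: I*sqrt(6)*(-39 + 91*sqrt(5)) ≈ 402.9*I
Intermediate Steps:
u = -3
d = 3 - 7*sqrt(5) ≈ -12.652
((-5 - 1*8)*sqrt(-3 + u))*d = ((-5 - 1*8)*sqrt(-3 - 3))*(3 - 7*sqrt(5)) = ((-5 - 8)*sqrt(-6))*(3 - 7*sqrt(5)) = (-13*I*sqrt(6))*(3 - 7*sqrt(5)) = -13*I*sqrt(6)*(3 - 7*sqrt(5))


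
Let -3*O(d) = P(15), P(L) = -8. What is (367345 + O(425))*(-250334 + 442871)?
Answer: 70728017697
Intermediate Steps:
O(d) = 8/3 (O(d) = -⅓*(-8) = 8/3)
(367345 + O(425))*(-250334 + 442871) = (367345 + 8/3)*(-250334 + 442871) = (1102043/3)*192537 = 70728017697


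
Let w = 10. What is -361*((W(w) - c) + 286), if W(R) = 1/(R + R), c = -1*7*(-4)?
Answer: -1863121/20 ≈ -93156.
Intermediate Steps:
c = 28 (c = -7*(-4) = 28)
W(R) = 1/(2*R)
-361*((W(w) - c) + 286) = -361*(((½)/10 - 1*28) + 286) = -361*(((½)*(⅒) - 28) + 286) = -361*((1/20 - 28) + 286) = -361*(-559/20 + 286) = -361*5161/20 = -1863121/20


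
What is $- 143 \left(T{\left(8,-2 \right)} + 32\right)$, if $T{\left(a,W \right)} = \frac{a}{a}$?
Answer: $-4719$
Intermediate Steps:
$T{\left(a,W \right)} = 1$
$- 143 \left(T{\left(8,-2 \right)} + 32\right) = - 143 \left(1 + 32\right) = \left(-143\right) 33 = -4719$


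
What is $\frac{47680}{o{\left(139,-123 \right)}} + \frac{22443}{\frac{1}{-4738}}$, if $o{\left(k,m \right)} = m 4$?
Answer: $- \frac{13079208802}{123} \approx -1.0633 \cdot 10^{8}$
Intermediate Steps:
$o{\left(k,m \right)} = 4 m$
$\frac{47680}{o{\left(139,-123 \right)}} + \frac{22443}{\frac{1}{-4738}} = \frac{47680}{4 \left(-123\right)} + \frac{22443}{\frac{1}{-4738}} = \frac{47680}{-492} + \frac{22443}{- \frac{1}{4738}} = 47680 \left(- \frac{1}{492}\right) + 22443 \left(-4738\right) = - \frac{11920}{123} - 106334934 = - \frac{13079208802}{123}$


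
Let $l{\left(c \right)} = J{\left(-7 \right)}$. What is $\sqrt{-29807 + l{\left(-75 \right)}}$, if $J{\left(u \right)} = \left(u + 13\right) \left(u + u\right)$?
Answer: $i \sqrt{29891} \approx 172.89 i$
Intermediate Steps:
$J{\left(u \right)} = 2 u \left(13 + u\right)$ ($J{\left(u \right)} = \left(13 + u\right) 2 u = 2 u \left(13 + u\right)$)
$l{\left(c \right)} = -84$ ($l{\left(c \right)} = 2 \left(-7\right) \left(13 - 7\right) = 2 \left(-7\right) 6 = -84$)
$\sqrt{-29807 + l{\left(-75 \right)}} = \sqrt{-29807 - 84} = \sqrt{-29891} = i \sqrt{29891}$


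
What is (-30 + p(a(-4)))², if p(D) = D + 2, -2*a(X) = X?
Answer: 676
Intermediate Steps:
a(X) = -X/2
p(D) = 2 + D
(-30 + p(a(-4)))² = (-30 + (2 - ½*(-4)))² = (-30 + (2 + 2))² = (-30 + 4)² = (-26)² = 676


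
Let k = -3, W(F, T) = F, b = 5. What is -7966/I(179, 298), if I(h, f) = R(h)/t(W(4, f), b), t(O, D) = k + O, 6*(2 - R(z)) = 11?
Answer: -47796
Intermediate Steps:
R(z) = 1/6 (R(z) = 2 - 1/6*11 = 2 - 11/6 = 1/6)
t(O, D) = -3 + O
I(h, f) = 1/6 (I(h, f) = 1/(6*(-3 + 4)) = (1/6)/1 = (1/6)*1 = 1/6)
-7966/I(179, 298) = -7966/1/6 = -7966*6 = -47796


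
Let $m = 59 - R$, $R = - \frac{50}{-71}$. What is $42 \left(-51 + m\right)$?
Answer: $\frac{21756}{71} \approx 306.42$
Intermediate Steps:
$R = \frac{50}{71}$ ($R = \left(-50\right) \left(- \frac{1}{71}\right) = \frac{50}{71} \approx 0.70423$)
$m = \frac{4139}{71}$ ($m = 59 - \frac{50}{71} = \frac{4139}{71} \approx 58.296$)
$42 \left(-51 + m\right) = 42 \left(-51 + \frac{4139}{71}\right) = 42 \cdot \frac{518}{71} = \frac{21756}{71}$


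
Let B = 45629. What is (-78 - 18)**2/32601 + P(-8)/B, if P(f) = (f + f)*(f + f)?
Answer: 142954240/495850343 ≈ 0.28830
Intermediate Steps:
P(f) = 4*f**2 (P(f) = (2*f)*(2*f) = 4*f**2)
(-78 - 18)**2/32601 + P(-8)/B = (-78 - 18)**2/32601 + (4*(-8)**2)/45629 = (-96)**2*(1/32601) + (4*64)*(1/45629) = 9216*(1/32601) + 256*(1/45629) = 3072/10867 + 256/45629 = 142954240/495850343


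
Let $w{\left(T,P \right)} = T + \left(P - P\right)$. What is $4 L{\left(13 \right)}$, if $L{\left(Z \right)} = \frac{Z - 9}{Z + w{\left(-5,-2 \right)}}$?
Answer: $2$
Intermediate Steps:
$w{\left(T,P \right)} = T$ ($w{\left(T,P \right)} = T + 0 = T$)
$L{\left(Z \right)} = \frac{-9 + Z}{-5 + Z}$ ($L{\left(Z \right)} = \frac{Z - 9}{Z - 5} = \frac{-9 + Z}{-5 + Z}$)
$4 L{\left(13 \right)} = 4 \frac{-9 + 13}{-5 + 13} = 4 \cdot \frac{1}{8} \cdot 4 = 4 \cdot \frac{1}{2} = 2$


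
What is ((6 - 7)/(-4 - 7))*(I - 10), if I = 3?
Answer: -7/11 ≈ -0.63636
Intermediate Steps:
((6 - 7)/(-4 - 7))*(I - 10) = ((6 - 7)/(-4 - 7))*(3 - 10) = -1/(-11)*(-7) = -1*(-1/11)*(-7) = (1/11)*(-7) = -7/11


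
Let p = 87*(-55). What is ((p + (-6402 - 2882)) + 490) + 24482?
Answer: 10903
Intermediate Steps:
p = -4785
((p + (-6402 - 2882)) + 490) + 24482 = ((-4785 + (-6402 - 2882)) + 490) + 24482 = ((-4785 - 9284) + 490) + 24482 = (-14069 + 490) + 24482 = -13579 + 24482 = 10903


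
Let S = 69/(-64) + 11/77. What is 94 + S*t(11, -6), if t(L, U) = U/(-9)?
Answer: 62749/672 ≈ 93.376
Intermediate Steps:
t(L, U) = -U/9 (t(L, U) = U*(-⅑) = -U/9)
S = -419/448 (S = 69*(-1/64) + 11*(1/77) = -69/64 + ⅐ = -419/448 ≈ -0.93527)
94 + S*t(11, -6) = 94 - (-419)*(-6)/4032 = 94 - 419/448*⅔ = 94 - 419/672 = 62749/672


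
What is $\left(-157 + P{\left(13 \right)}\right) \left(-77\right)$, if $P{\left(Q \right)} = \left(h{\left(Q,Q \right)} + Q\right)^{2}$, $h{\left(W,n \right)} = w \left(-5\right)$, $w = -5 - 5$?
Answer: $-293524$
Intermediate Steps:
$w = -10$ ($w = -5 - 5 = -10$)
$h{\left(W,n \right)} = 50$ ($h{\left(W,n \right)} = \left(-10\right) \left(-5\right) = 50$)
$P{\left(Q \right)} = \left(50 + Q\right)^{2}$
$\left(-157 + P{\left(13 \right)}\right) \left(-77\right) = \left(-157 + \left(50 + 13\right)^{2}\right) \left(-77\right) = \left(-157 + 63^{2}\right) \left(-77\right) = \left(-157 + 3969\right) \left(-77\right) = 3812 \left(-77\right) = -293524$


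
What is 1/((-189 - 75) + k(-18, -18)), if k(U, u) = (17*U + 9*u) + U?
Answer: -1/750 ≈ -0.0013333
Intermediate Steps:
k(U, u) = 9*u + 18*U (k(U, u) = (9*u + 17*U) + U = 9*u + 18*U)
1/((-189 - 75) + k(-18, -18)) = 1/((-189 - 75) + (9*(-18) + 18*(-18))) = 1/(-264 + (-162 - 324)) = 1/(-264 - 486) = 1/(-750) = -1/750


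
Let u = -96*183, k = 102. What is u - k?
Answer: -17670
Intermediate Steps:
u = -17568
u - k = -17568 - 1*102 = -17568 - 102 = -17670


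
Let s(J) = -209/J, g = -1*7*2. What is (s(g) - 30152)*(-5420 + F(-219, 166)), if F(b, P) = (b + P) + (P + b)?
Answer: 1165762197/7 ≈ 1.6654e+8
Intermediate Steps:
g = -14 (g = -7*2 = -14)
F(b, P) = 2*P + 2*b (F(b, P) = (P + b) + (P + b) = 2*P + 2*b)
(s(g) - 30152)*(-5420 + F(-219, 166)) = (-209/(-14) - 30152)*(-5420 + (2*166 + 2*(-219))) = (-209*(-1/14) - 30152)*(-5420 + (332 - 438)) = (209/14 - 30152)*(-5420 - 106) = -421919/14*(-5526) = 1165762197/7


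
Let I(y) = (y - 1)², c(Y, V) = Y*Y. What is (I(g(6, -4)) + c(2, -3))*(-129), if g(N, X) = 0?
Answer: -645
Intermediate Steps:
c(Y, V) = Y²
I(y) = (-1 + y)²
(I(g(6, -4)) + c(2, -3))*(-129) = ((-1 + 0)² + 2²)*(-129) = ((-1)² + 4)*(-129) = (1 + 4)*(-129) = 5*(-129) = -645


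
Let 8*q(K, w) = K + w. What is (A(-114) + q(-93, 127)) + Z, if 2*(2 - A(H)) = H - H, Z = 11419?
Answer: 45701/4 ≈ 11425.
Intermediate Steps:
A(H) = 2 (A(H) = 2 - (H - H)/2 = 2 - 1/2*0 = 2 + 0 = 2)
q(K, w) = K/8 + w/8 (q(K, w) = (K + w)/8 = K/8 + w/8)
(A(-114) + q(-93, 127)) + Z = (2 + ((1/8)*(-93) + (1/8)*127)) + 11419 = (2 + (-93/8 + 127/8)) + 11419 = (2 + 17/4) + 11419 = 25/4 + 11419 = 45701/4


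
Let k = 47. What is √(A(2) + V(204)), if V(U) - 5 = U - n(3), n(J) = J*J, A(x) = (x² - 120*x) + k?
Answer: √11 ≈ 3.3166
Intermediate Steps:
A(x) = 47 + x² - 120*x (A(x) = (x² - 120*x) + 47 = 47 + x² - 120*x)
n(J) = J²
V(U) = -4 + U (V(U) = 5 + (U - 1*3²) = 5 + (U - 1*9) = 5 + (U - 9) = 5 + (-9 + U) = -4 + U)
√(A(2) + V(204)) = √((47 + 2² - 120*2) + (-4 + 204)) = √((47 + 4 - 240) + 200) = √(-189 + 200) = √11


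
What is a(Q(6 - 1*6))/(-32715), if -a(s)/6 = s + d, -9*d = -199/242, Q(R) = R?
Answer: 199/11875545 ≈ 1.6757e-5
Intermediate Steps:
d = 199/2178 (d = -(-199)/(9*242) = -1/9*(-199/242) = 199/2178 ≈ 0.091368)
a(s) = -199/363 - 6*s (a(s) = -6*(s + 199/2178) = -6*(199/2178 + s) = -199/363 - 6*s)
a(Q(6 - 1*6))/(-32715) = (-199/363 - 6*(6 - 1*6))/(-32715) = (-199/363 - 6*(6 - 6))*(-1/32715) = (-199/363 - 6*0)*(-1/32715) = (-199/363 + 0)*(-1/32715) = -199/363*(-1/32715) = 199/11875545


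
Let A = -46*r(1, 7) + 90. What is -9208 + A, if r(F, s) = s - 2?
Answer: -9348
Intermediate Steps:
r(F, s) = -2 + s
A = -140 (A = -46*(-2 + 7) + 90 = -46*5 + 90 = -230 + 90 = -140)
-9208 + A = -9208 - 140 = -9348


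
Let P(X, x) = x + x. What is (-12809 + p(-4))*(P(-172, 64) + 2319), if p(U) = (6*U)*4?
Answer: -31578535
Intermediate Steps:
P(X, x) = 2*x
p(U) = 24*U
(-12809 + p(-4))*(P(-172, 64) + 2319) = (-12809 + 24*(-4))*(2*64 + 2319) = (-12809 - 96)*(128 + 2319) = -12905*2447 = -31578535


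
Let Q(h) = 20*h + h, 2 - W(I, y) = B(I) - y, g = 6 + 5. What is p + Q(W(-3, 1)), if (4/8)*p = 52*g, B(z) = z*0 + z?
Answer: 1270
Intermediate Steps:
B(z) = z (B(z) = 0 + z = z)
g = 11
W(I, y) = 2 + y - I (W(I, y) = 2 - (I - y) = 2 + (y - I) = 2 + y - I)
Q(h) = 21*h
p = 1144 (p = 2*(52*11) = 2*572 = 1144)
p + Q(W(-3, 1)) = 1144 + 21*(2 + 1 - 1*(-3)) = 1144 + 21*(2 + 1 + 3) = 1144 + 21*6 = 1144 + 126 = 1270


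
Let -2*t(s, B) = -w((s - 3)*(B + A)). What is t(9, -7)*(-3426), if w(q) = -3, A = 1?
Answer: 5139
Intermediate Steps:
t(s, B) = -3/2 (t(s, B) = -(-1)*(-3)/2 = -½*3 = -3/2)
t(9, -7)*(-3426) = -3/2*(-3426) = 5139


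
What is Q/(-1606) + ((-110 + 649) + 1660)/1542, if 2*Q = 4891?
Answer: -1093/11308 ≈ -0.096657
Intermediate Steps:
Q = 4891/2 (Q = (1/2)*4891 = 4891/2 ≈ 2445.5)
Q/(-1606) + ((-110 + 649) + 1660)/1542 = (4891/2)/(-1606) + ((-110 + 649) + 1660)/1542 = (4891/2)*(-1/1606) + (539 + 1660)*(1/1542) = -67/44 + 2199*(1/1542) = -67/44 + 733/514 = -1093/11308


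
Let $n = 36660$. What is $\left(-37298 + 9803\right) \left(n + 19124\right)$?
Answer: $-1533781080$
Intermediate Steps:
$\left(-37298 + 9803\right) \left(n + 19124\right) = \left(-37298 + 9803\right) \left(36660 + 19124\right) = \left(-27495\right) 55784 = -1533781080$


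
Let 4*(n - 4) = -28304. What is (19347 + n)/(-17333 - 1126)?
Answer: -12275/18459 ≈ -0.66499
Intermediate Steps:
n = -7072 (n = 4 + (¼)*(-28304) = 4 - 7076 = -7072)
(19347 + n)/(-17333 - 1126) = (19347 - 7072)/(-17333 - 1126) = 12275/(-18459) = 12275*(-1/18459) = -12275/18459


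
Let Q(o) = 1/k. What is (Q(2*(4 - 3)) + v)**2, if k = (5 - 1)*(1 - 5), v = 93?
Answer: 2211169/256 ≈ 8637.4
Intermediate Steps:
k = -16 (k = 4*(-4) = -16)
Q(o) = -1/16 (Q(o) = 1/(-16) = -1/16)
(Q(2*(4 - 3)) + v)**2 = (-1/16 + 93)**2 = (1487/16)**2 = 2211169/256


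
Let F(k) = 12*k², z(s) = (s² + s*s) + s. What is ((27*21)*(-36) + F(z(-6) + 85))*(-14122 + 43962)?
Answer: 7555488000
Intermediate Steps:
z(s) = s + 2*s² (z(s) = (s² + s²) + s = 2*s² + s = s + 2*s²)
((27*21)*(-36) + F(z(-6) + 85))*(-14122 + 43962) = ((27*21)*(-36) + 12*(-6*(1 + 2*(-6)) + 85)²)*(-14122 + 43962) = (567*(-36) + 12*(-6*(1 - 12) + 85)²)*29840 = (-20412 + 12*(-6*(-11) + 85)²)*29840 = (-20412 + 12*(66 + 85)²)*29840 = (-20412 + 12*151²)*29840 = (-20412 + 12*22801)*29840 = (-20412 + 273612)*29840 = 253200*29840 = 7555488000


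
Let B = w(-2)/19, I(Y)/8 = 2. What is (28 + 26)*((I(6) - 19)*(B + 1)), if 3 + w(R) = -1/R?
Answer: -2673/19 ≈ -140.68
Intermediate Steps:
w(R) = -3 - 1/R
I(Y) = 16 (I(Y) = 8*2 = 16)
B = -5/38 (B = (-3 - 1/(-2))/19 = (-3 - 1*(-½))*(1/19) = (-3 + ½)*(1/19) = -5/2*1/19 = -5/38 ≈ -0.13158)
(28 + 26)*((I(6) - 19)*(B + 1)) = (28 + 26)*((16 - 19)*(-5/38 + 1)) = 54*(-3*33/38) = 54*(-99/38) = -2673/19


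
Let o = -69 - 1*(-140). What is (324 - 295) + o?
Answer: 100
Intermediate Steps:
o = 71 (o = -69 + 140 = 71)
(324 - 295) + o = (324 - 295) + 71 = 29 + 71 = 100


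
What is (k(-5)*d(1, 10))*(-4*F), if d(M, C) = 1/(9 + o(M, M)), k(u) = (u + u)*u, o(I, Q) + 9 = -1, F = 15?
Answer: 3000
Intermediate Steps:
o(I, Q) = -10 (o(I, Q) = -9 - 1 = -10)
k(u) = 2*u² (k(u) = (2*u)*u = 2*u²)
d(M, C) = -1 (d(M, C) = 1/(9 - 10) = 1/(-1) = -1)
(k(-5)*d(1, 10))*(-4*F) = ((2*(-5)²)*(-1))*(-4*15) = ((2*25)*(-1))*(-60) = (50*(-1))*(-60) = -50*(-60) = 3000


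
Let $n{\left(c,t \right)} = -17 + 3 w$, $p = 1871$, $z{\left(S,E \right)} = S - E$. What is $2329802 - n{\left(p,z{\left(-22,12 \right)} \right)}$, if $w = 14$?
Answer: $2329777$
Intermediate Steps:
$n{\left(c,t \right)} = 25$ ($n{\left(c,t \right)} = -17 + 3 \cdot 14 = -17 + 42 = 25$)
$2329802 - n{\left(p,z{\left(-22,12 \right)} \right)} = 2329802 - 25 = 2329777$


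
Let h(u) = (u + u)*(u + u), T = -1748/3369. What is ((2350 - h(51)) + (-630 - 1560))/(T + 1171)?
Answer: -34512036/3943351 ≈ -8.7520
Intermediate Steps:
T = -1748/3369 (T = -1748*1/3369 = -1748/3369 ≈ -0.51885)
h(u) = 4*u² (h(u) = (2*u)*(2*u) = 4*u²)
((2350 - h(51)) + (-630 - 1560))/(T + 1171) = ((2350 - 4*51²) + (-630 - 1560))/(-1748/3369 + 1171) = ((2350 - 4*2601) - 2190)/(3943351/3369) = ((2350 - 1*10404) - 2190)*(3369/3943351) = ((2350 - 10404) - 2190)*(3369/3943351) = (-8054 - 2190)*(3369/3943351) = -10244*3369/3943351 = -34512036/3943351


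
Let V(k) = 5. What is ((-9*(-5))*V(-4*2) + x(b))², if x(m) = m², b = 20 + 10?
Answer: 1265625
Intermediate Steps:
b = 30
((-9*(-5))*V(-4*2) + x(b))² = (-9*(-5)*5 + 30²)² = (45*5 + 900)² = (225 + 900)² = 1125² = 1265625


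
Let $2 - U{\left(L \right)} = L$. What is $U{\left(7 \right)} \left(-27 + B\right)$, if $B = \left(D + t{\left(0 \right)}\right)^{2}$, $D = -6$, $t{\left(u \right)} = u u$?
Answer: $-45$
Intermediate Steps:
$t{\left(u \right)} = u^{2}$
$U{\left(L \right)} = 2 - L$
$B = 36$ ($B = \left(-6 + 0^{2}\right)^{2} = \left(-6 + 0\right)^{2} = \left(-6\right)^{2} = 36$)
$U{\left(7 \right)} \left(-27 + B\right) = \left(2 - 7\right) \left(-27 + 36\right) = \left(2 - 7\right) 9 = \left(-5\right) 9 = -45$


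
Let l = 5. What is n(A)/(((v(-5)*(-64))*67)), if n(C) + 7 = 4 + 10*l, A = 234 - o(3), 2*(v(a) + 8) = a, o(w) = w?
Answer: 47/45024 ≈ 0.0010439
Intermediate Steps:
v(a) = -8 + a/2
A = 231 (A = 234 - 1*3 = 234 - 3 = 231)
n(C) = 47 (n(C) = -7 + (4 + 10*5) = -7 + (4 + 50) = -7 + 54 = 47)
n(A)/(((v(-5)*(-64))*67)) = 47/((((-8 + (1/2)*(-5))*(-64))*67)) = 47/((((-8 - 5/2)*(-64))*67)) = 47/((-21/2*(-64)*67)) = 47/((672*67)) = 47/45024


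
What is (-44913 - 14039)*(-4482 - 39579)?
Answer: 2597484072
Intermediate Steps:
(-44913 - 14039)*(-4482 - 39579) = -58952*(-44061) = 2597484072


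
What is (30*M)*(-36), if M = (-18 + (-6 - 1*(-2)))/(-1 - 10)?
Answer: -2160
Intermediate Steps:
M = 2 (M = (-18 + (-6 + 2))/(-11) = (-18 - 4)*(-1/11) = -22*(-1/11) = 2)
(30*M)*(-36) = (30*2)*(-36) = 60*(-36) = -2160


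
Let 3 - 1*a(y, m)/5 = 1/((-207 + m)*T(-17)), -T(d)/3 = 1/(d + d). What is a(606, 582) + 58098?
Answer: 13075391/225 ≈ 58113.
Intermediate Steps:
T(d) = -3/(2*d) (T(d) = -3/(d + d) = -3*1/(2*d) = -3/(2*d))
a(y, m) = 15 - 170/(3*(-207 + m)) (a(y, m) = 15 - 5/((-207 + m)*((-3/2/(-17)))) = 15 - 5/((-207 + m)*((-3/2*(-1/17)))) = 15 - 5/((-207 + m)*3/34) = 15 - 5*34/((-207 + m)*3) = 15 - 170/(3*(-207 + m)))
a(606, 582) + 58098 = 5*(-1897 + 9*582)/(3*(-207 + 582)) + 58098 = (5/3)*(-1897 + 5238)/375 + 58098 = (5/3)*(1/375)*3341 + 58098 = 3341/225 + 58098 = 13075391/225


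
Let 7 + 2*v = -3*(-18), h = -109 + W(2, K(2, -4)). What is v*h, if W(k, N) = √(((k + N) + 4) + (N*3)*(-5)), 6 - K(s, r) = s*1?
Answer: -5123/2 + 235*I*√2/2 ≈ -2561.5 + 166.17*I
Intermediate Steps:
K(s, r) = 6 - s
W(k, N) = √(4 + k - 14*N) (W(k, N) = √(((N + k) + 4) + (3*N)*(-5)) = √((4 + N + k) - 15*N) = √(4 + k - 14*N))
h = -109 + 5*I*√2 (h = -109 + √(4 + 2 - 14*(6 - 1*2)) = -109 + √(4 + 2 - 14*(6 - 2)) = -109 + √(4 + 2 - 14*4) = -109 + √(4 + 2 - 56) = -109 + √(-50) = -109 + 5*I*√2 ≈ -109.0 + 7.0711*I)
v = 47/2 (v = -7/2 + (-3*(-18))/2 = -7/2 + (½)*54 = -7/2 + 27 = 47/2 ≈ 23.500)
v*h = 47*(-109 + 5*I*√2)/2 = -5123/2 + 235*I*√2/2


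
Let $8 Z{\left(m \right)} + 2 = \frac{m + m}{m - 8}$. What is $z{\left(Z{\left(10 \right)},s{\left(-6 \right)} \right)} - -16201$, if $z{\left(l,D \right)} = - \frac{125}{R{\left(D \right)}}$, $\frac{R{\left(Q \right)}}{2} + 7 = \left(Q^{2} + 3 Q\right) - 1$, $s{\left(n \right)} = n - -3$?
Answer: $\frac{259341}{16} \approx 16209.0$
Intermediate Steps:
$s{\left(n \right)} = 3 + n$ ($s{\left(n \right)} = n + 3 = 3 + n$)
$R{\left(Q \right)} = -16 + 2 Q^{2} + 6 Q$ ($R{\left(Q \right)} = -14 + 2 \left(\left(Q^{2} + 3 Q\right) - 1\right) = -14 + 2 \left(-1 + Q^{2} + 3 Q\right) = -14 + \left(-2 + 2 Q^{2} + 6 Q\right) = -16 + 2 Q^{2} + 6 Q$)
$Z{\left(m \right)} = - \frac{1}{4} + \frac{m}{4 \left(-8 + m\right)}$ ($Z{\left(m \right)} = - \frac{1}{4} + \frac{\left(m + m\right) \frac{1}{m - 8}}{8} = - \frac{1}{4} + \frac{2 m \frac{1}{-8 + m}}{8} = - \frac{1}{4} + \frac{m}{4 \left(-8 + m\right)}$)
$z{\left(l,D \right)} = - \frac{125}{-16 + 2 D^{2} + 6 D}$
$z{\left(Z{\left(10 \right)},s{\left(-6 \right)} \right)} - -16201 = - \frac{125}{-16 + 2 \left(3 - 6\right)^{2} + 6 \left(3 - 6\right)} - -16201 = - \frac{125}{-16 + 2 \left(-3\right)^{2} + 6 \left(-3\right)} + 16201 = - \frac{125}{-16 + 2 \cdot 9 - 18} + 16201 = - \frac{125}{-16 + 18 - 18} + 16201 = - \frac{125}{-16} + 16201 = \left(-125\right) \left(- \frac{1}{16}\right) + 16201 = \frac{125}{16} + 16201 = \frac{259341}{16}$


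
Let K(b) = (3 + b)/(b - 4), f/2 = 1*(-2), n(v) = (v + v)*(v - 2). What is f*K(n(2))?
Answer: 3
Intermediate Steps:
n(v) = 2*v*(-2 + v) (n(v) = (2*v)*(-2 + v) = 2*v*(-2 + v))
f = -4 (f = 2*(1*(-2)) = 2*(-2) = -4)
K(b) = (3 + b)/(-4 + b)
f*K(n(2)) = -4*(3 + 2*2*(-2 + 2))/(-4 + 2*2*(-2 + 2)) = -4*(3 + 2*2*0)/(-4 + 2*2*0) = -4*(3 + 0)/(-4 + 0) = -4*3/(-4) = -(-1)*3 = -4*(-¾) = 3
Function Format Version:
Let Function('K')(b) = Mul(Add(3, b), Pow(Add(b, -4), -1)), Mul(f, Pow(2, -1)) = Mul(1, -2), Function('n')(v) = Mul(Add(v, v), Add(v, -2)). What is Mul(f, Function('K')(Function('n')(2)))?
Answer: 3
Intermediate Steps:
Function('n')(v) = Mul(2, v, Add(-2, v)) (Function('n')(v) = Mul(Mul(2, v), Add(-2, v)) = Mul(2, v, Add(-2, v)))
f = -4 (f = Mul(2, Mul(1, -2)) = Mul(2, -2) = -4)
Function('K')(b) = Mul(Pow(Add(-4, b), -1), Add(3, b)) (Function('K')(b) = Mul(Add(3, b), Pow(Add(-4, b), -1)) = Mul(Pow(Add(-4, b), -1), Add(3, b)))
Mul(f, Function('K')(Function('n')(2))) = Mul(-4, Mul(Pow(Add(-4, Mul(2, 2, Add(-2, 2))), -1), Add(3, Mul(2, 2, Add(-2, 2))))) = Mul(-4, Mul(Pow(Add(-4, Mul(2, 2, 0)), -1), Add(3, Mul(2, 2, 0)))) = Mul(-4, Mul(Pow(Add(-4, 0), -1), Add(3, 0))) = Mul(-4, Mul(Pow(-4, -1), 3)) = Mul(-4, Mul(Rational(-1, 4), 3)) = Mul(-4, Rational(-3, 4)) = 3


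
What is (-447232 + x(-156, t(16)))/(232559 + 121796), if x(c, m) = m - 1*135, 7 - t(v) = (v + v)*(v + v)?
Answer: -448384/354355 ≈ -1.2654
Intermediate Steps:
t(v) = 7 - 4*v**2 (t(v) = 7 - (v + v)*(v + v) = 7 - 2*v*2*v = 7 - 4*v**2)
x(c, m) = -135 + m (x(c, m) = m - 135 = -135 + m)
(-447232 + x(-156, t(16)))/(232559 + 121796) = (-447232 + (-135 + (7 - 4*16**2)))/(232559 + 121796) = (-447232 + (-135 + (7 - 4*256)))/354355 = (-447232 + (-135 + (7 - 1024)))*(1/354355) = (-447232 + (-135 - 1017))*(1/354355) = (-447232 - 1152)*(1/354355) = -448384*1/354355 = -448384/354355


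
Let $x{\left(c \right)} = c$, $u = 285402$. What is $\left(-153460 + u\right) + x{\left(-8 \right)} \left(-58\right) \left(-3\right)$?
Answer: $130550$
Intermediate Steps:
$\left(-153460 + u\right) + x{\left(-8 \right)} \left(-58\right) \left(-3\right) = \left(-153460 + 285402\right) + \left(-8\right) \left(-58\right) \left(-3\right) = 131942 + 464 \left(-3\right) = 131942 - 1392 = 130550$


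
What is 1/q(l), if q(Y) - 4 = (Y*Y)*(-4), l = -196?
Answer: -1/153660 ≈ -6.5079e-6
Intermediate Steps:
q(Y) = 4 - 4*Y² (q(Y) = 4 + (Y*Y)*(-4) = 4 + Y²*(-4) = 4 - 4*Y²)
1/q(l) = 1/(4 - 4*(-196)²) = 1/(4 - 4*38416) = 1/(4 - 153664) = 1/(-153660) = -1/153660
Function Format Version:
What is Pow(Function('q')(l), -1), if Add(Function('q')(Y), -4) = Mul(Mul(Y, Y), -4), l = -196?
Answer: Rational(-1, 153660) ≈ -6.5079e-6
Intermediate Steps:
Function('q')(Y) = Add(4, Mul(-4, Pow(Y, 2))) (Function('q')(Y) = Add(4, Mul(Mul(Y, Y), -4)) = Add(4, Mul(Pow(Y, 2), -4)) = Add(4, Mul(-4, Pow(Y, 2))))
Pow(Function('q')(l), -1) = Pow(Add(4, Mul(-4, Pow(-196, 2))), -1) = Pow(Add(4, Mul(-4, 38416)), -1) = Pow(Add(4, -153664), -1) = Pow(-153660, -1) = Rational(-1, 153660)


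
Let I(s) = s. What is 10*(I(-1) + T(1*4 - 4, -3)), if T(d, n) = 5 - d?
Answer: 40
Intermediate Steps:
10*(I(-1) + T(1*4 - 4, -3)) = 10*(-1 + (5 - (1*4 - 4))) = 10*(-1 + (5 - (4 - 4))) = 10*(-1 + (5 - 1*0)) = 10*(-1 + (5 + 0)) = 10*(-1 + 5) = 10*4 = 40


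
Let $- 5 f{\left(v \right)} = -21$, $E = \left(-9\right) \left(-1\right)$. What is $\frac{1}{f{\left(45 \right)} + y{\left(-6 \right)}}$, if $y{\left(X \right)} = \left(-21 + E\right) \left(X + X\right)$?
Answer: $\frac{5}{741} \approx 0.0067476$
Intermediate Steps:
$E = 9$
$f{\left(v \right)} = \frac{21}{5}$ ($f{\left(v \right)} = \left(- \frac{1}{5}\right) \left(-21\right) = \frac{21}{5}$)
$y{\left(X \right)} = - 24 X$ ($y{\left(X \right)} = \left(-21 + 9\right) \left(X + X\right) = - 12 \cdot 2 X = - 24 X$)
$\frac{1}{f{\left(45 \right)} + y{\left(-6 \right)}} = \frac{1}{\frac{21}{5} - -144} = \frac{1}{\frac{21}{5} + 144} = \frac{1}{\frac{741}{5}} = \frac{5}{741}$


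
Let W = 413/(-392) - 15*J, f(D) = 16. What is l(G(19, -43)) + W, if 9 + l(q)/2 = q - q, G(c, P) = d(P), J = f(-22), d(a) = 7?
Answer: -14507/56 ≈ -259.05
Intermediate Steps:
J = 16
G(c, P) = 7
W = -13499/56 (W = 413/(-392) - 15*16 = 413*(-1/392) - 240 = -59/56 - 240 = -13499/56 ≈ -241.05)
l(q) = -18 (l(q) = -18 + 2*(q - q) = -18 + 2*0 = -18 + 0 = -18)
l(G(19, -43)) + W = -18 - 13499/56 = -14507/56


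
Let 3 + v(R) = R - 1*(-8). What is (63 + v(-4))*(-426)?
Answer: -27264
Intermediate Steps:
v(R) = 5 + R (v(R) = -3 + (R - 1*(-8)) = -3 + (R + 8) = -3 + (8 + R) = 5 + R)
(63 + v(-4))*(-426) = (63 + (5 - 4))*(-426) = (63 + 1)*(-426) = 64*(-426) = -27264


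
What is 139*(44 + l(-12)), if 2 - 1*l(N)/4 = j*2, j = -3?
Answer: 10564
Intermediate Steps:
l(N) = 32 (l(N) = 8 - (-12)*2 = 8 - 4*(-6) = 8 + 24 = 32)
139*(44 + l(-12)) = 139*(44 + 32) = 139*76 = 10564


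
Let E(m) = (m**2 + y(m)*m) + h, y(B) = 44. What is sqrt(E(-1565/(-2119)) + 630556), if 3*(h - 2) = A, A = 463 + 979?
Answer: sqrt(25502522167113)/6357 ≈ 794.40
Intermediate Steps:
A = 1442
h = 1448/3 (h = 2 + (1/3)*1442 = 2 + 1442/3 = 1448/3 ≈ 482.67)
E(m) = 1448/3 + m**2 + 44*m (E(m) = (m**2 + 44*m) + 1448/3 = 1448/3 + m**2 + 44*m)
sqrt(E(-1565/(-2119)) + 630556) = sqrt((1448/3 + (-1565/(-2119))**2 + 44*(-1565/(-2119))) + 630556) = sqrt((1448/3 + (-1565*(-1/2119))**2 + 44*(-1565*(-1/2119))) + 630556) = sqrt((1448/3 + (1565/2119)**2 + 44*(1565/2119)) + 630556) = sqrt((1448/3 + 2449225/4490161 + 68860/2119) + 630556) = sqrt(6946843823/13470483 + 630556) = sqrt(8500840722371/13470483) = sqrt(25502522167113)/6357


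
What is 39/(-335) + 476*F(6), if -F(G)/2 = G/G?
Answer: -318959/335 ≈ -952.12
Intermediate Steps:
F(G) = -2 (F(G) = -2*G/G = -2*1 = -2)
39/(-335) + 476*F(6) = 39/(-335) + 476*(-2) = 39*(-1/335) - 952 = -39/335 - 952 = -318959/335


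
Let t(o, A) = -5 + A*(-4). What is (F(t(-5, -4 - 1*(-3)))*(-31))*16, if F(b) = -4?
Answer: 1984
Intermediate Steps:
t(o, A) = -5 - 4*A
(F(t(-5, -4 - 1*(-3)))*(-31))*16 = -4*(-31)*16 = 124*16 = 1984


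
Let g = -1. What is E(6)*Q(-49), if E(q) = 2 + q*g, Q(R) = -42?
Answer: 168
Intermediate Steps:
E(q) = 2 - q (E(q) = 2 + q*(-1) = 2 - q)
E(6)*Q(-49) = (2 - 1*6)*(-42) = (2 - 6)*(-42) = -4*(-42) = 168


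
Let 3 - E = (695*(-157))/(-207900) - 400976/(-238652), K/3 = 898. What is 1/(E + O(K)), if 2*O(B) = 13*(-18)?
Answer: -2480787540/288279950729 ≈ -0.0086055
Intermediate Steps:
K = 2694 (K = 3*898 = 2694)
O(B) = -117 (O(B) = (13*(-18))/2 = (½)*(-234) = -117)
E = 1972191451/2480787540 (E = 3 - ((695*(-157))/(-207900) - 400976/(-238652)) = 3 - (-109115*(-1/207900) - 400976*(-1/238652)) = 3 - (21823/41580 + 100244/59663) = 3 - 1*5470171169/2480787540 = 3 - 5470171169/2480787540 = 1972191451/2480787540 ≈ 0.79499)
1/(E + O(K)) = 1/(1972191451/2480787540 - 117) = 1/(-288279950729/2480787540) = -2480787540/288279950729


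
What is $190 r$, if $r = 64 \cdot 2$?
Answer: $24320$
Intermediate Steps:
$r = 128$
$190 r = 190 \cdot 128 = 24320$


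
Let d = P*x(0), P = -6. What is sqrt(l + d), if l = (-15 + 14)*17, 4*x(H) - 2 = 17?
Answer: I*sqrt(182)/2 ≈ 6.7454*I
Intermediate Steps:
x(H) = 19/4 (x(H) = 1/2 + (1/4)*17 = 1/2 + 17/4 = 19/4)
d = -57/2 (d = -6*19/4 = -57/2 ≈ -28.500)
l = -17 (l = -1*17 = -17)
sqrt(l + d) = sqrt(-17 - 57/2) = sqrt(-91/2) = I*sqrt(182)/2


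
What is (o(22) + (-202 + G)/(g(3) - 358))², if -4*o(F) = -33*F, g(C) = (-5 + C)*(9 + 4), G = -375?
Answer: 4938294529/147456 ≈ 33490.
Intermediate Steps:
g(C) = -65 + 13*C (g(C) = (-5 + C)*13 = -65 + 13*C)
o(F) = 33*F/4 (o(F) = -(-33)*F/4 = 33*F/4)
(o(22) + (-202 + G)/(g(3) - 358))² = ((33/4)*22 + (-202 - 375)/((-65 + 13*3) - 358))² = (363/2 - 577/((-65 + 39) - 358))² = (363/2 - 577/(-26 - 358))² = (363/2 - 577/(-384))² = (363/2 - 577*(-1/384))² = (363/2 + 577/384)² = (70273/384)² = 4938294529/147456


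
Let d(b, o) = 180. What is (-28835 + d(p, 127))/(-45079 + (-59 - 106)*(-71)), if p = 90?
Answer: 28655/33364 ≈ 0.85886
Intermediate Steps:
(-28835 + d(p, 127))/(-45079 + (-59 - 106)*(-71)) = (-28835 + 180)/(-45079 + (-59 - 106)*(-71)) = -28655/(-45079 - 165*(-71)) = -28655/(-45079 + 11715) = -28655/(-33364) = -28655*(-1/33364) = 28655/33364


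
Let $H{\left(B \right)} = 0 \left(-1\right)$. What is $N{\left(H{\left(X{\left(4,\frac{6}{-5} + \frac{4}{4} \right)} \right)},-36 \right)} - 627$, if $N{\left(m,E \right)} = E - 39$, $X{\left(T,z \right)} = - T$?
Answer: $-702$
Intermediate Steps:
$H{\left(B \right)} = 0$
$N{\left(m,E \right)} = -39 + E$
$N{\left(H{\left(X{\left(4,\frac{6}{-5} + \frac{4}{4} \right)} \right)},-36 \right)} - 627 = \left(-39 - 36\right) - 627 = -75 - 627 = -702$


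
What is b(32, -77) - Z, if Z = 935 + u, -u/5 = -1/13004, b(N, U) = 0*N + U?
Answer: -13160053/13004 ≈ -1012.0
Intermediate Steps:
b(N, U) = U (b(N, U) = 0 + U = U)
u = 5/13004 (u = -(-5)/13004 = -5*(-1/13004) = 5/13004 ≈ 0.00038450)
Z = 12158745/13004 (Z = 935 + 5/13004 = 12158745/13004 ≈ 935.00)
b(32, -77) - Z = -77 - 1*12158745/13004 = -77 - 12158745/13004 = -13160053/13004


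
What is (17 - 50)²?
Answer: 1089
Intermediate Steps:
(17 - 50)² = (-33)² = 1089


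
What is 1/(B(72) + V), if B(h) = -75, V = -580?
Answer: -1/655 ≈ -0.0015267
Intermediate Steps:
1/(B(72) + V) = 1/(-75 - 580) = 1/(-655) = -1/655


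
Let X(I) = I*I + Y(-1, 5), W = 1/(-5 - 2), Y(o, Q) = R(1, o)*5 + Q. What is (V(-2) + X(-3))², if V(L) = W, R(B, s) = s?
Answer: 3844/49 ≈ 78.449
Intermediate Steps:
Y(o, Q) = Q + 5*o (Y(o, Q) = o*5 + Q = 5*o + Q = Q + 5*o)
W = -⅐ (W = 1/(-7) = -⅐ ≈ -0.14286)
X(I) = I² (X(I) = I*I + (5 + 5*(-1)) = I² + (5 - 5) = I² + 0 = I²)
V(L) = -⅐
(V(-2) + X(-3))² = (-⅐ + (-3)²)² = (-⅐ + 9)² = (62/7)² = 3844/49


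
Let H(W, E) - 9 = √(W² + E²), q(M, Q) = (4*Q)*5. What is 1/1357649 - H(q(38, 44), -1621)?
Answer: -12218840/1357649 - √3402041 ≈ -1853.5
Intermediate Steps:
q(M, Q) = 20*Q
H(W, E) = 9 + √(E² + W²) (H(W, E) = 9 + √(W² + E²) = 9 + √(E² + W²))
1/1357649 - H(q(38, 44), -1621) = 1/1357649 - (9 + √((-1621)² + (20*44)²)) = 1/1357649 - (9 + √(2627641 + 880²)) = 1/1357649 - (9 + √(2627641 + 774400)) = 1/1357649 - (9 + √3402041) = 1/1357649 + (-9 - √3402041) = -12218840/1357649 - √3402041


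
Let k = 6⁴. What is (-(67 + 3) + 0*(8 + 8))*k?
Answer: -90720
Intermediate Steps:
k = 1296
(-(67 + 3) + 0*(8 + 8))*k = (-(67 + 3) + 0*(8 + 8))*1296 = (-1*70 + 0*16)*1296 = (-70 + 0)*1296 = -70*1296 = -90720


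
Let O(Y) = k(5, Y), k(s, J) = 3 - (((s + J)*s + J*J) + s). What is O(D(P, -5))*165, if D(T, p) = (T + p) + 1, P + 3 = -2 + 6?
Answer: -3465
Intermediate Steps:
P = 1 (P = -3 + (-2 + 6) = -3 + 4 = 1)
D(T, p) = 1 + T + p
k(s, J) = 3 - s - J² - s*(J + s) (k(s, J) = 3 - (((J + s)*s + J²) + s) = 3 - ((s*(J + s) + J²) + s) = 3 - ((J² + s*(J + s)) + s) = 3 - (s + J² + s*(J + s)) = 3 + (-s - J² - s*(J + s)) = 3 - s - J² - s*(J + s))
O(Y) = -27 - Y² - 5*Y (O(Y) = 3 - 1*5 - Y² - 1*5² - 1*Y*5 = 3 - 5 - Y² - 1*25 - 5*Y = 3 - 5 - Y² - 25 - 5*Y = -27 - Y² - 5*Y)
O(D(P, -5))*165 = (-27 - (1 + 1 - 5)² - 5*(1 + 1 - 5))*165 = (-27 - 1*(-3)² - 5*(-3))*165 = (-27 - 1*9 + 15)*165 = (-27 - 9 + 15)*165 = -21*165 = -3465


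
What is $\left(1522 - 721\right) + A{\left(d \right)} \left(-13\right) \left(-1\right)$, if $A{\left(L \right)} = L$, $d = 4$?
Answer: $853$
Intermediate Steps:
$\left(1522 - 721\right) + A{\left(d \right)} \left(-13\right) \left(-1\right) = \left(1522 - 721\right) + 4 \left(-13\right) \left(-1\right) = 801 - -52 = 801 + 52 = 853$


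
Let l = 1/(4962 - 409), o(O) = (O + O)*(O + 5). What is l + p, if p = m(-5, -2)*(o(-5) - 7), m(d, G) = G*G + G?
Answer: -63741/4553 ≈ -14.000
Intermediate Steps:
o(O) = 2*O*(5 + O) (o(O) = (2*O)*(5 + O) = 2*O*(5 + O))
m(d, G) = G + G² (m(d, G) = G² + G = G + G²)
l = 1/4553 ≈ 0.00021964
p = -14 (p = (-2*(1 - 2))*(2*(-5)*(5 - 5) - 7) = (-2*(-1))*(2*(-5)*0 - 7) = 2*(0 - 7) = 2*(-7) = -14)
l + p = 1/4553 - 14 = -63741/4553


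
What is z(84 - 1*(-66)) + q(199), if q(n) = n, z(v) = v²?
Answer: 22699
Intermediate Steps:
z(84 - 1*(-66)) + q(199) = (84 - 1*(-66))² + 199 = (84 + 66)² + 199 = 150² + 199 = 22500 + 199 = 22699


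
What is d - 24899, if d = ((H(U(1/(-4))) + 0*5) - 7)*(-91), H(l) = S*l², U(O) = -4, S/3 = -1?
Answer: -19894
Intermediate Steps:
S = -3 (S = 3*(-1) = -3)
H(l) = -3*l²
d = 5005 (d = ((-3*(-4)² + 0*5) - 7)*(-91) = ((-3*16 + 0) - 7)*(-91) = ((-48 + 0) - 7)*(-91) = (-48 - 7)*(-91) = -55*(-91) = 5005)
d - 24899 = 5005 - 24899 = -19894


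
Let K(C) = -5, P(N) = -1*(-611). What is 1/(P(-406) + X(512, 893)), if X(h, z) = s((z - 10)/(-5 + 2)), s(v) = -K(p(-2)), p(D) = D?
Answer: 1/616 ≈ 0.0016234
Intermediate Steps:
P(N) = 611
s(v) = 5 (s(v) = -1*(-5) = 5)
X(h, z) = 5
1/(P(-406) + X(512, 893)) = 1/(611 + 5) = 1/616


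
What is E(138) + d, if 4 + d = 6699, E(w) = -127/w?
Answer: 923783/138 ≈ 6694.1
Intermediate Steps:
d = 6695 (d = -4 + 6699 = 6695)
E(138) + d = -127/138 + 6695 = 923783/138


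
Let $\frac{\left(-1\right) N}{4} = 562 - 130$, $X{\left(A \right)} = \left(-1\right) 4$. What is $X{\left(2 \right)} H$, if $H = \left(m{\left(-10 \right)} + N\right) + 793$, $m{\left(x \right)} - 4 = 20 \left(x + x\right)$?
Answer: $5324$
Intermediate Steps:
$m{\left(x \right)} = 4 + 40 x$ ($m{\left(x \right)} = 4 + 20 \left(x + x\right) = 4 + 20 \cdot 2 x = 4 + 40 x$)
$X{\left(A \right)} = -4$
$N = -1728$ ($N = - 4 \left(562 - 130\right) = \left(-4\right) 432 = -1728$)
$H = -1331$ ($H = \left(\left(4 + 40 \left(-10\right)\right) - 1728\right) + 793 = \left(\left(4 - 400\right) - 1728\right) + 793 = \left(-396 - 1728\right) + 793 = -2124 + 793 = -1331$)
$X{\left(2 \right)} H = \left(-4\right) \left(-1331\right) = 5324$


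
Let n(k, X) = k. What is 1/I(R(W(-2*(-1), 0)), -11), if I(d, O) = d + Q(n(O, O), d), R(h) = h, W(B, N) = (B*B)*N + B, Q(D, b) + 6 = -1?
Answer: -1/5 ≈ -0.20000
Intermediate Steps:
Q(D, b) = -7 (Q(D, b) = -6 - 1 = -7)
W(B, N) = B + N*B**2 (W(B, N) = B**2*N + B = N*B**2 + B = B + N*B**2)
I(d, O) = -7 + d (I(d, O) = d - 7 = -7 + d)
1/I(R(W(-2*(-1), 0)), -11) = 1/(-7 + (-2*(-1))*(1 - 2*(-1)*0)) = 1/(-7 + 2*(1 + 2*0)) = 1/(-7 + 2*(1 + 0)) = 1/(-7 + 2*1) = 1/(-7 + 2) = 1/(-5) = -1/5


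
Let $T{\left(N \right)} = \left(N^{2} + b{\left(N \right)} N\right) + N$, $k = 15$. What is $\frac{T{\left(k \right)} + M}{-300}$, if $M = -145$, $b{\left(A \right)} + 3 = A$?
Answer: $- \frac{11}{12} \approx -0.91667$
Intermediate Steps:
$b{\left(A \right)} = -3 + A$
$T{\left(N \right)} = N + N^{2} + N \left(-3 + N\right)$ ($T{\left(N \right)} = \left(N^{2} + \left(-3 + N\right) N\right) + N = \left(N^{2} + N \left(-3 + N\right)\right) + N = N + N^{2} + N \left(-3 + N\right)$)
$\frac{T{\left(k \right)} + M}{-300} = \frac{2 \cdot 15 \left(-1 + 15\right) - 145}{-300} = \left(2 \cdot 15 \cdot 14 - 145\right) \left(- \frac{1}{300}\right) = \left(420 - 145\right) \left(- \frac{1}{300}\right) = 275 \left(- \frac{1}{300}\right) = - \frac{11}{12}$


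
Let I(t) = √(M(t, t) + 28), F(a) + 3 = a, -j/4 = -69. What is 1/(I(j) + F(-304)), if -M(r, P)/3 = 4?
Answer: -1/303 ≈ -0.0033003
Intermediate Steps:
j = 276 (j = -4*(-69) = 276)
M(r, P) = -12 (M(r, P) = -3*4 = -12)
F(a) = -3 + a
I(t) = 4 (I(t) = √(-12 + 28) = √16 = 4)
1/(I(j) + F(-304)) = 1/(4 + (-3 - 304)) = 1/(4 - 307) = 1/(-303) = -1/303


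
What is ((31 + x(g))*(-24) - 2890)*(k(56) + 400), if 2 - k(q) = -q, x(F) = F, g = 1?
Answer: -1675364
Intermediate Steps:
k(q) = 2 + q (k(q) = 2 - (-1)*q = 2 + q)
((31 + x(g))*(-24) - 2890)*(k(56) + 400) = ((31 + 1)*(-24) - 2890)*((2 + 56) + 400) = (32*(-24) - 2890)*(58 + 400) = (-768 - 2890)*458 = -3658*458 = -1675364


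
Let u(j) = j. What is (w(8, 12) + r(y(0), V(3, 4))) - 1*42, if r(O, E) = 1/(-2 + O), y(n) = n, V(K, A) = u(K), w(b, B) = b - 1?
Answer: -71/2 ≈ -35.500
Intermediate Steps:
w(b, B) = -1 + b
V(K, A) = K
(w(8, 12) + r(y(0), V(3, 4))) - 1*42 = ((-1 + 8) + 1/(-2 + 0)) - 1*42 = (7 + 1/(-2)) - 42 = (7 - ½) - 42 = 13/2 - 42 = -71/2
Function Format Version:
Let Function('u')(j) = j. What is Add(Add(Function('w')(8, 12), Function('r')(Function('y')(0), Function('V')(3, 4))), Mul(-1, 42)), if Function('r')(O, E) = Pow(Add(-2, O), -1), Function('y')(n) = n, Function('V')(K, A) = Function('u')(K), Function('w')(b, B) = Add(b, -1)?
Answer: Rational(-71, 2) ≈ -35.500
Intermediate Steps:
Function('w')(b, B) = Add(-1, b)
Function('V')(K, A) = K
Add(Add(Function('w')(8, 12), Function('r')(Function('y')(0), Function('V')(3, 4))), Mul(-1, 42)) = Add(Add(Add(-1, 8), Pow(Add(-2, 0), -1)), Mul(-1, 42)) = Add(Add(7, Pow(-2, -1)), -42) = Add(Add(7, Rational(-1, 2)), -42) = Add(Rational(13, 2), -42) = Rational(-71, 2)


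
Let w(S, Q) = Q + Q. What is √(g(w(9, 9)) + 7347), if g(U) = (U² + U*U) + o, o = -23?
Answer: 2*√1993 ≈ 89.286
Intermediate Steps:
w(S, Q) = 2*Q
g(U) = -23 + 2*U² (g(U) = (U² + U*U) - 23 = (U² + U²) - 23 = 2*U² - 23 = -23 + 2*U²)
√(g(w(9, 9)) + 7347) = √((-23 + 2*(2*9)²) + 7347) = √((-23 + 2*18²) + 7347) = √((-23 + 2*324) + 7347) = √((-23 + 648) + 7347) = √(625 + 7347) = √7972 = 2*√1993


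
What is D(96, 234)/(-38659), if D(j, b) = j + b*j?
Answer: -22560/38659 ≈ -0.58356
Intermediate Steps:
D(96, 234)/(-38659) = (96*(1 + 234))/(-38659) = (96*235)*(-1/38659) = 22560*(-1/38659) = -22560/38659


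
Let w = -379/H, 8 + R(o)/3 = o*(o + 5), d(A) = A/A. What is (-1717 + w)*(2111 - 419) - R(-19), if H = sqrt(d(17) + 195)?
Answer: -20662200/7 ≈ -2.9517e+6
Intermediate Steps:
d(A) = 1
R(o) = -24 + 3*o*(5 + o) (R(o) = -24 + 3*(o*(o + 5)) = -24 + 3*(o*(5 + o)) = -24 + 3*o*(5 + o))
H = 14 (H = sqrt(1 + 195) = sqrt(196) = 14)
w = -379/14 ≈ -27.071
(-1717 + w)*(2111 - 419) - R(-19) = (-1717 - 379/14)*(2111 - 419) - (-24 + 3*(-19)**2 + 15*(-19)) = -24417/14*1692 - (-24 + 3*361 - 285) = -20656782/7 - (-24 + 1083 - 285) = -20656782/7 - 1*774 = -20656782/7 - 774 = -20662200/7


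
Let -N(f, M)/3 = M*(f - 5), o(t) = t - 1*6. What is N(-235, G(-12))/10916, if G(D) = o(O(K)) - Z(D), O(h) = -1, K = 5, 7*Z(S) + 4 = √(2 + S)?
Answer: -8100/19103 - 180*I*√10/19103 ≈ -0.42402 - 0.029797*I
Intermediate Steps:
Z(S) = -4/7 + √(2 + S)/7
o(t) = -6 + t (o(t) = t - 6 = -6 + t)
G(D) = -45/7 - √(2 + D)/7 (G(D) = (-6 - 1) - (-4/7 + √(2 + D)/7) = -7 + (4/7 - √(2 + D)/7) = -45/7 - √(2 + D)/7)
N(f, M) = -3*M*(-5 + f) (N(f, M) = -3*M*(f - 5) = -3*M*(-5 + f))
N(-235, G(-12))/10916 = (3*(-45/7 - √(2 - 12)/7)*(5 - 1*(-235)))/10916 = (3*(-45/7 - I*√10/7)*(5 + 235))*(1/10916) = (3*(-45/7 - I*√10/7)*240)*(1/10916) = (-32400/7 - 720*I*√10/7)*(1/10916) = -8100/19103 - 180*I*√10/19103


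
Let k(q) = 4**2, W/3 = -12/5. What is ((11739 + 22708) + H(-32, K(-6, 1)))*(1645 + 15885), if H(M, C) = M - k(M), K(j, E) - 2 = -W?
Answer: 603014470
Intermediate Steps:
W = -36/5 (W = 3*(-12/5) = -36/5 ≈ -7.2000)
k(q) = 16
K(j, E) = 46/5 (K(j, E) = 2 - 1*(-36/5) = 2 + 36/5 = 46/5)
H(M, C) = -16 + M (H(M, C) = M - 1*16 = M - 16 = -16 + M)
((11739 + 22708) + H(-32, K(-6, 1)))*(1645 + 15885) = ((11739 + 22708) + (-16 - 32))*(1645 + 15885) = (34447 - 48)*17530 = 34399*17530 = 603014470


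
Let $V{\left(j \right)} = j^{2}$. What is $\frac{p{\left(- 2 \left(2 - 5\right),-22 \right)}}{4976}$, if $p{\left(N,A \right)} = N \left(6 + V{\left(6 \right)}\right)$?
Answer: $\frac{63}{1244} \approx 0.050643$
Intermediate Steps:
$p{\left(N,A \right)} = 42 N$ ($p{\left(N,A \right)} = N \left(6 + 6^{2}\right) = N \left(6 + 36\right) = N 42 = 42 N$)
$\frac{p{\left(- 2 \left(2 - 5\right),-22 \right)}}{4976} = \frac{42 \left(- 2 \left(2 - 5\right)\right)}{4976} = 42 \left(\left(-2\right) \left(-3\right)\right) \frac{1}{4976} = 42 \cdot 6 \cdot \frac{1}{4976} = 252 \cdot \frac{1}{4976} = \frac{63}{1244}$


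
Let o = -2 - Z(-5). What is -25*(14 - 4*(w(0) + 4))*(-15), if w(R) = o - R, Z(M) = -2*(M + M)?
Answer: 32250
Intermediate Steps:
Z(M) = -4*M
o = -22 (o = -2 - (-4)*(-5) = -2 - 1*20 = -2 - 20 = -22)
w(R) = -22 - R
-25*(14 - 4*(w(0) + 4))*(-15) = -25*(14 - 4*((-22 - 1*0) + 4))*(-15) = -25*(14 - 4*((-22 + 0) + 4))*(-15) = -25*(14 - 4*(-22 + 4))*(-15) = -25*(14 - 4*(-18))*(-15) = -25*(14 + 72)*(-15) = -2150*(-15) = -25*(-1290) = 32250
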